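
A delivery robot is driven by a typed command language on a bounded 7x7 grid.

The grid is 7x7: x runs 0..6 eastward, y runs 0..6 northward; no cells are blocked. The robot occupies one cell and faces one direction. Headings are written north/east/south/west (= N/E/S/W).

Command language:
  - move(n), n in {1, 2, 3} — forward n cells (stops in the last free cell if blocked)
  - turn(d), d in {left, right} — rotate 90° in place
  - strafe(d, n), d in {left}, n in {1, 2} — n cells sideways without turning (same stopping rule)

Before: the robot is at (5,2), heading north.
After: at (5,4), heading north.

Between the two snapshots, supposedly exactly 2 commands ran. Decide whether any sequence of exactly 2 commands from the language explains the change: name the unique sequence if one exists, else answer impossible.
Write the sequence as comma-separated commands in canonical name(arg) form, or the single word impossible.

key: heading stays N — no command in the sequence turns
t0: at (5,2), heading north
step 1 (move(1)): at (5,3), heading north
step 2 (move(1)): at (5,4), heading north
uniquely the one of 49 2-step routes that fits.

move(1), move(1)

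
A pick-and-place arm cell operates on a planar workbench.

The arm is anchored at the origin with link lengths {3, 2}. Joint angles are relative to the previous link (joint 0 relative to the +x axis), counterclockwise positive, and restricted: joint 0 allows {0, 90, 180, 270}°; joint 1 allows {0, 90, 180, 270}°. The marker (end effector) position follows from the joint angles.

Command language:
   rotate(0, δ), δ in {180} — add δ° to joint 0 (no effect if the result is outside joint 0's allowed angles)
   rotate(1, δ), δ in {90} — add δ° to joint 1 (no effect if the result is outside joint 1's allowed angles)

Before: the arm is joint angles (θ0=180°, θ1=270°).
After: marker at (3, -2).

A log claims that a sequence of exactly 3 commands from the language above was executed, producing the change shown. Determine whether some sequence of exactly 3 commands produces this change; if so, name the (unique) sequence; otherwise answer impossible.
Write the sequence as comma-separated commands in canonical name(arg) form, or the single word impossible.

rotate(0, 180), rotate(0, 180), rotate(0, 180)

start: joint angles (θ0=180°, θ1=270°)
1. rotate(0, 180) → joint angles (θ0=0°, θ1=270°)
2. rotate(0, 180) → joint angles (θ0=180°, θ1=270°)
3. rotate(0, 180) → joint angles (θ0=0°, θ1=270°)
all 8 alternatives checked — unique.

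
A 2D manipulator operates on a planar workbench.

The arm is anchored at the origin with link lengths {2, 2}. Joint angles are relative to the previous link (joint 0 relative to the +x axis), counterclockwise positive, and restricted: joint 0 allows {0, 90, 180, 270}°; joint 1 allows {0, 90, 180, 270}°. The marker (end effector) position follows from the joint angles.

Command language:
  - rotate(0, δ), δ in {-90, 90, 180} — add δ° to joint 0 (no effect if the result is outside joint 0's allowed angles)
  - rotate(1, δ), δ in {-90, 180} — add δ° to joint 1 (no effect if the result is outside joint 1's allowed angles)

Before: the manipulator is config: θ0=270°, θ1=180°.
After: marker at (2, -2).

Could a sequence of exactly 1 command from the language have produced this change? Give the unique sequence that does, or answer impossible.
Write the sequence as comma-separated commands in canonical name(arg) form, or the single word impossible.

from: config: θ0=270°, θ1=180°
t=1 rotate(1, -90) ⇒ config: θ0=270°, θ1=90°
no rival 1-sequence matches.

rotate(1, -90)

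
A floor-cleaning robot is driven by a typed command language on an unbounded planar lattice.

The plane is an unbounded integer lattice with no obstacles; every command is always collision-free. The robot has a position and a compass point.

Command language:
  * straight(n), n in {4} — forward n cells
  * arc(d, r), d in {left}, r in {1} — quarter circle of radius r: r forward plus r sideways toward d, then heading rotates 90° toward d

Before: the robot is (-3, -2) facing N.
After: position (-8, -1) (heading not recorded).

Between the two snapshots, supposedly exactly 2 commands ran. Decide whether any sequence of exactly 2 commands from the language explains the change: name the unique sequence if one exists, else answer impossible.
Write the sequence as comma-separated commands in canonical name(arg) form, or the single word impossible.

key: order matters: swapping arc(left, 1) and straight(4) lands elsewhere
from: (-3, -2) facing N
[1] after arc(left, 1): (-4, -1) facing W
[2] after straight(4): (-8, -1) facing W
uniquely the one of 4 2-step routes that fits.

arc(left, 1), straight(4)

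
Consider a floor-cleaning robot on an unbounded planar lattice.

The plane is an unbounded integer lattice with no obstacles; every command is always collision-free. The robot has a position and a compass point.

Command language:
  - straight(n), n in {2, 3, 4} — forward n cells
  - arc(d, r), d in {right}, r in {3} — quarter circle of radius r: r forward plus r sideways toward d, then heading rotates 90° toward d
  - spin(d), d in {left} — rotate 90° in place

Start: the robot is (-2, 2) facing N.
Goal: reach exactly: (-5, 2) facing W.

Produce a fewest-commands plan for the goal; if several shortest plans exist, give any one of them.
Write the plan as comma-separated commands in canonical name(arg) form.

from: (-2, 2) facing N
1. spin(left) → (-2, 2) facing W
2. straight(3) → (-5, 2) facing W
minimal: 2 command(s), checked below 2.

spin(left), straight(3)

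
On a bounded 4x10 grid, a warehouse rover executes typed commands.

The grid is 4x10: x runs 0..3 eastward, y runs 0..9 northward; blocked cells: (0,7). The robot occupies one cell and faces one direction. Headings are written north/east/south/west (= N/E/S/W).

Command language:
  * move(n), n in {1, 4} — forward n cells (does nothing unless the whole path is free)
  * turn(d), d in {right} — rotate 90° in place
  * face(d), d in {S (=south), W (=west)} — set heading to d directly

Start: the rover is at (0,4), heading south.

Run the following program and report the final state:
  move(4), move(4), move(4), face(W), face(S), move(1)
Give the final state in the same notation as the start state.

from: at (0,4), heading south
1. move(4) → at (0,0), heading south
2. move(4) → at (0,0), heading south
3. move(4) → at (0,0), heading south
4. face(W) → at (0,0), heading west
5. face(S) → at (0,0), heading south
6. move(1) → at (0,0), heading south

at (0,0), heading south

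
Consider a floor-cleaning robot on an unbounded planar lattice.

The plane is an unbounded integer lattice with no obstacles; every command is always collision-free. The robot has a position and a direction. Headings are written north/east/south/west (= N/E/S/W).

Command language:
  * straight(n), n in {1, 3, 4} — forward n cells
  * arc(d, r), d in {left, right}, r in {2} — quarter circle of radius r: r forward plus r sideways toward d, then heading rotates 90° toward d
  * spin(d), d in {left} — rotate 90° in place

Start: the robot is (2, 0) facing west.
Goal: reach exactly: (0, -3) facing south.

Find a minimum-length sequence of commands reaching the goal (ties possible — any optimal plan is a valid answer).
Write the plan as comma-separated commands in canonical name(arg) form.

arc(left, 2), straight(1)

start: (2, 0) facing west
t=1 arc(left, 2) ⇒ (0, -2) facing south
t=2 straight(1) ⇒ (0, -3) facing south
no 1-step plan works, so 2 is optimal.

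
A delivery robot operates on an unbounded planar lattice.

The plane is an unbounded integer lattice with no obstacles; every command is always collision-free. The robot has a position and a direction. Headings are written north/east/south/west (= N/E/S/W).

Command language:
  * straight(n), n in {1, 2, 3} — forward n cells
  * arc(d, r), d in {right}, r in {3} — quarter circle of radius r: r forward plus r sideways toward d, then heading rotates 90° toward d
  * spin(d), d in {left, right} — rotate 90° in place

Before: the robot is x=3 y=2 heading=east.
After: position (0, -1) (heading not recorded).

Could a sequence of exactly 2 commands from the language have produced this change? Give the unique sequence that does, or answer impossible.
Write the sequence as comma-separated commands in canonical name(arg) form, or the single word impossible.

spin(right), arc(right, 3)

key: running arc(right, 3) before spin(right) would end elsewhere — order is forced
start: x=3 y=2 heading=east
1. spin(right) → x=3 y=2 heading=south
2. arc(right, 3) → x=0 y=-1 heading=west
no rival 2-sequence matches.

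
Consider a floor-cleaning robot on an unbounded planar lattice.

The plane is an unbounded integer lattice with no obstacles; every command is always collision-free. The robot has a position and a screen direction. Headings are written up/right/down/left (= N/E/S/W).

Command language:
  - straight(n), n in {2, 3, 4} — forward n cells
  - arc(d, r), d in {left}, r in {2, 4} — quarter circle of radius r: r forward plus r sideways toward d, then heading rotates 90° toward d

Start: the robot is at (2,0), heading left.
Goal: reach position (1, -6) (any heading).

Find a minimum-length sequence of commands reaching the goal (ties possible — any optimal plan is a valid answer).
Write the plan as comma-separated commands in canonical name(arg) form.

straight(3), arc(left, 2), arc(left, 4)

t0: at (2,0), heading left
step 1 (straight(3)): at (-1,0), heading left
step 2 (arc(left, 2)): at (-3,-2), heading down
step 3 (arc(left, 4)): at (1,-6), heading right
nothing shorter than 3 reaches the goal.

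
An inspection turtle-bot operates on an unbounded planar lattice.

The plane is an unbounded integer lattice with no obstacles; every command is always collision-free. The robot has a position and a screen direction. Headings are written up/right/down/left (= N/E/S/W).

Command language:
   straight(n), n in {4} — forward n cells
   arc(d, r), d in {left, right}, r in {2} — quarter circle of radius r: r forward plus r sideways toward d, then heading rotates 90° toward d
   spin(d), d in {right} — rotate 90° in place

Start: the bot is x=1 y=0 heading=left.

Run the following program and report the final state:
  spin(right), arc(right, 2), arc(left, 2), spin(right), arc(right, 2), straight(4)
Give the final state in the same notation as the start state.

x=7 y=-2 heading=down

t0: x=1 y=0 heading=left
t=1 spin(right) ⇒ x=1 y=0 heading=up
t=2 arc(right, 2) ⇒ x=3 y=2 heading=right
t=3 arc(left, 2) ⇒ x=5 y=4 heading=up
t=4 spin(right) ⇒ x=5 y=4 heading=right
t=5 arc(right, 2) ⇒ x=7 y=2 heading=down
t=6 straight(4) ⇒ x=7 y=-2 heading=down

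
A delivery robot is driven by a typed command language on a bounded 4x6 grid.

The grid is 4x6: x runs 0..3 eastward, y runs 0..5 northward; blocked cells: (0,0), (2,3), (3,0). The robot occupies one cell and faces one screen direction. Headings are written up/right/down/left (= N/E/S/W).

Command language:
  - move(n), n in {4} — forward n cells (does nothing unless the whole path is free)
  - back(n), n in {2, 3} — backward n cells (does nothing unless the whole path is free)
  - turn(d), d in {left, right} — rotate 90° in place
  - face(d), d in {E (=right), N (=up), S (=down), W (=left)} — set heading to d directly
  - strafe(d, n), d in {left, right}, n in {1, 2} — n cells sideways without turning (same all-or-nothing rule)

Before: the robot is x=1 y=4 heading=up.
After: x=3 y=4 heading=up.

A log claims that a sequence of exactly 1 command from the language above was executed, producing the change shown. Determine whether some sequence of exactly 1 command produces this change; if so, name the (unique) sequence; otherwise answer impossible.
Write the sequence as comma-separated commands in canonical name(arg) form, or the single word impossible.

strafe(right, 2)

key: heading stays N — the single command does not turn
from: x=1 y=4 heading=up
t=1 strafe(right, 2) ⇒ x=3 y=4 heading=up
no other 1-command option fits: unique.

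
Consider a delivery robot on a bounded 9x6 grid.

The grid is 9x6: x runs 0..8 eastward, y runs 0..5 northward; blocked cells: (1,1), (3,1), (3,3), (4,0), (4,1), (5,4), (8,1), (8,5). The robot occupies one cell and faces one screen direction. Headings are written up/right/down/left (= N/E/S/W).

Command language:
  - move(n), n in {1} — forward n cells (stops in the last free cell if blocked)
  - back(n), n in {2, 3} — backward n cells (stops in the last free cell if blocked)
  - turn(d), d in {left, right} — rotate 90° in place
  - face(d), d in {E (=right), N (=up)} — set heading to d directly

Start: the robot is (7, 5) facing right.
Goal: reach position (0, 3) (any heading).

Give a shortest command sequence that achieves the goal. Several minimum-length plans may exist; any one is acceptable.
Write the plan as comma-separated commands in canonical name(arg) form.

begin: (7, 5) facing right
1. back(3) → (4, 5) facing right
2. back(3) → (1, 5) facing right
3. back(3) → (0, 5) facing right
4. face(N) → (0, 5) facing up
5. back(2) → (0, 3) facing up
no 4-step plan works, so 5 is optimal.

back(3), back(3), back(3), face(N), back(2)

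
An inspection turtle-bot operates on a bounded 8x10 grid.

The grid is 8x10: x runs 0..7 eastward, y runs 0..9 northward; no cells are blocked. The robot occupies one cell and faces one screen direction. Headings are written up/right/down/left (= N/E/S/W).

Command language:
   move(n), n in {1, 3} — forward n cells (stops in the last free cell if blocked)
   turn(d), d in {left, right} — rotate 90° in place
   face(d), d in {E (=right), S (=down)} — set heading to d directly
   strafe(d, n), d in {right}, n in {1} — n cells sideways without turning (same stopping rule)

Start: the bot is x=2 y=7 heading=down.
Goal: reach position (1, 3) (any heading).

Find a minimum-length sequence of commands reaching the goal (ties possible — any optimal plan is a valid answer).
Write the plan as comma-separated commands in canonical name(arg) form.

begin: x=2 y=7 heading=down
[1] after move(1): x=2 y=6 heading=down
[2] after strafe(right, 1): x=1 y=6 heading=down
[3] after move(3): x=1 y=3 heading=down
no 2-step plan works, so 3 is optimal.

move(1), strafe(right, 1), move(3)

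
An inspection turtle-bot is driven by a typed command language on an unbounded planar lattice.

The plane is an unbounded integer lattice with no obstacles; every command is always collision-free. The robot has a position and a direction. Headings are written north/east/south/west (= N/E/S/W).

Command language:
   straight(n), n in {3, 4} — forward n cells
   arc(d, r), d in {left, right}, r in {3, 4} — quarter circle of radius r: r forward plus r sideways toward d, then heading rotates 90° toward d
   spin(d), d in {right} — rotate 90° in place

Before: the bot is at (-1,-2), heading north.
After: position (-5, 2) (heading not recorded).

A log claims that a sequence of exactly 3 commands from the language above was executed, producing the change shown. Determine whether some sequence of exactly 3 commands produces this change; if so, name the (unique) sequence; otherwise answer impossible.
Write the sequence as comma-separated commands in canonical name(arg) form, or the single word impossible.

key: running spin(right) before arc(left, 4) would end elsewhere — order is forced
from: at (-1,-2), heading north
1. arc(left, 4) → at (-5,2), heading west
2. spin(right) → at (-5,2), heading north
3. spin(right) → at (-5,2), heading east
all 343 alternatives checked — unique.

arc(left, 4), spin(right), spin(right)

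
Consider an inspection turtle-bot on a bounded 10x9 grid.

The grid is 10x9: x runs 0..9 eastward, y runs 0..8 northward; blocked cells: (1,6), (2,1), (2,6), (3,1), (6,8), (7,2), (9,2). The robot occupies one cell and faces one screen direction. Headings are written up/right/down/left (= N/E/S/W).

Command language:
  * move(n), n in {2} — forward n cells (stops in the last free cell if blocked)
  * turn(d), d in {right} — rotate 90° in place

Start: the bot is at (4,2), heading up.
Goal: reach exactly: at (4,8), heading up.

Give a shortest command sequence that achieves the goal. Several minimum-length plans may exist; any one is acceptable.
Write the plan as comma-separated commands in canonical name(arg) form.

move(2), move(2), move(2)

begin: at (4,2), heading up
1. move(2) → at (4,4), heading up
2. move(2) → at (4,6), heading up
3. move(2) → at (4,8), heading up
nothing shorter than 3 reaches the goal.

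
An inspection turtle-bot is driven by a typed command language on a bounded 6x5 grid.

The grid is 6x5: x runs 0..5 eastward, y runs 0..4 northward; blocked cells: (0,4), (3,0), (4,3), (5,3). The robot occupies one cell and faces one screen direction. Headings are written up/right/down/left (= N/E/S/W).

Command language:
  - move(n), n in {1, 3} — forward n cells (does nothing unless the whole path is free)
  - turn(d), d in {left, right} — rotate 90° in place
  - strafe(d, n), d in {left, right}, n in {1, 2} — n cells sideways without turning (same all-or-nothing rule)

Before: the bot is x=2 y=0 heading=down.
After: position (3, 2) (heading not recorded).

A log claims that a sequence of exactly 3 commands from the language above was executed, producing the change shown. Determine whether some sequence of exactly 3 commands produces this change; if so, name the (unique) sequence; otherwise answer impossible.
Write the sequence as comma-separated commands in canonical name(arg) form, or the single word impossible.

turn(left), strafe(left, 2), move(1)

key: order matters: swapping turn(left) and move(1) lands elsewhere
from: x=2 y=0 heading=down
1. turn(left) → x=2 y=0 heading=right
2. strafe(left, 2) → x=2 y=2 heading=right
3. move(1) → x=3 y=2 heading=right
no rival 3-sequence matches.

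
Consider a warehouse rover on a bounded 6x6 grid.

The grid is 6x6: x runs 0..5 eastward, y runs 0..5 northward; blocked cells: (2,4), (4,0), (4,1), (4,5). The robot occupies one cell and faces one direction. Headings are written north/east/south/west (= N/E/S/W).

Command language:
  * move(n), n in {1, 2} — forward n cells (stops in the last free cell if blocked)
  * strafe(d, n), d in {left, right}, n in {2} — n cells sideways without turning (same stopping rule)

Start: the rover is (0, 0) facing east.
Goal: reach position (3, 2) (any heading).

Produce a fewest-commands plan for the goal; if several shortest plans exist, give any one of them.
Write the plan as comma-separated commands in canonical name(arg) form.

from: (0, 0) facing east
step 1 (strafe(left, 2)): (0, 2) facing east
step 2 (move(1)): (1, 2) facing east
step 3 (move(2)): (3, 2) facing east
minimal: 3 command(s), checked below 3.

strafe(left, 2), move(1), move(2)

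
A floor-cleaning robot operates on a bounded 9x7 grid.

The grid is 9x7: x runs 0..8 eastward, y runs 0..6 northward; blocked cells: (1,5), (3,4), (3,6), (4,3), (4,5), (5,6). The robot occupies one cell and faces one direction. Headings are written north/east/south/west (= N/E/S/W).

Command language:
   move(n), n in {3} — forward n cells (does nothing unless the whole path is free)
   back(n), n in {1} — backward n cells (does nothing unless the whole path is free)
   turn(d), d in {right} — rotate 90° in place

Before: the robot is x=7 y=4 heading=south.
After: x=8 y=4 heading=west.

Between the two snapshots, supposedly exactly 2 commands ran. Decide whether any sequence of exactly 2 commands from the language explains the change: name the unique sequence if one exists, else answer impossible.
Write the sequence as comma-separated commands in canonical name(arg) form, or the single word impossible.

turn(right), back(1)

key: cell and facing (now W) both changed — the 2 commands mix motion and turning
t0: x=7 y=4 heading=south
t=1 turn(right) ⇒ x=7 y=4 heading=west
t=2 back(1) ⇒ x=8 y=4 heading=west
no other 2-command option fits: unique.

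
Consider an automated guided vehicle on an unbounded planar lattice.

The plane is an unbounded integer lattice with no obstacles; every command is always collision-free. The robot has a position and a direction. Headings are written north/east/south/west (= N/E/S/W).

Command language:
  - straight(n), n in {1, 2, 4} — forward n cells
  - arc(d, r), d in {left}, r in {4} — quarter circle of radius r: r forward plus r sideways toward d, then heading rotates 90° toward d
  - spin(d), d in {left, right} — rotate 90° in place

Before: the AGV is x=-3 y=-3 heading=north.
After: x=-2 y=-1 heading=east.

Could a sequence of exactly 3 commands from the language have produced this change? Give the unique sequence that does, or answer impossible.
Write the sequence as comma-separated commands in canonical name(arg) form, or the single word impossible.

key: cell and facing (now E) both changed — the 3 commands mix motion and turning
t0: x=-3 y=-3 heading=north
step 1 (straight(2)): x=-3 y=-1 heading=north
step 2 (spin(right)): x=-3 y=-1 heading=east
step 3 (straight(1)): x=-2 y=-1 heading=east
no other 3-command option fits: unique.

straight(2), spin(right), straight(1)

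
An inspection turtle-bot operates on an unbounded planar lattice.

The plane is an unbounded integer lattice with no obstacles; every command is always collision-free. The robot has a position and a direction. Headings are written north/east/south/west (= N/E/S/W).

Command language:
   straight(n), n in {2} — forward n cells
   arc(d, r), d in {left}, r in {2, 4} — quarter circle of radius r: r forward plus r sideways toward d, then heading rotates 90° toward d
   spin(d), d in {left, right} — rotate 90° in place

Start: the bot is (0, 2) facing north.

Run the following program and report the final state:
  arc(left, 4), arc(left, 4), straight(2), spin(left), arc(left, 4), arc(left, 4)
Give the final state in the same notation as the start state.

(-8, 8) facing west

initial: (0, 2) facing north
1. arc(left, 4) → (-4, 6) facing west
2. arc(left, 4) → (-8, 2) facing south
3. straight(2) → (-8, 0) facing south
4. spin(left) → (-8, 0) facing east
5. arc(left, 4) → (-4, 4) facing north
6. arc(left, 4) → (-8, 8) facing west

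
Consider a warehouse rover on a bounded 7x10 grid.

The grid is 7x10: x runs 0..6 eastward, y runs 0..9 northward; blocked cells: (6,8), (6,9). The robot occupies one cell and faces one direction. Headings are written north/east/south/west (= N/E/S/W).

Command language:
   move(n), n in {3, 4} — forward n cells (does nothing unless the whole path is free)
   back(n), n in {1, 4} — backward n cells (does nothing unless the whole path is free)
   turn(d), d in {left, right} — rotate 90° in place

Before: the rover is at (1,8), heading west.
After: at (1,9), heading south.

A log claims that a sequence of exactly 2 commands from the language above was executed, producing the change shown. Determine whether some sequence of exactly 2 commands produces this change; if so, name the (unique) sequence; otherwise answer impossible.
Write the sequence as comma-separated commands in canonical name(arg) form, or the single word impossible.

turn(left), back(1)

key: position moved to (1,9) AND the heading swung to S — translation plus rotation needed
start: at (1,8), heading west
t=1 turn(left) ⇒ at (1,8), heading south
t=2 back(1) ⇒ at (1,9), heading south
no rival 2-sequence matches.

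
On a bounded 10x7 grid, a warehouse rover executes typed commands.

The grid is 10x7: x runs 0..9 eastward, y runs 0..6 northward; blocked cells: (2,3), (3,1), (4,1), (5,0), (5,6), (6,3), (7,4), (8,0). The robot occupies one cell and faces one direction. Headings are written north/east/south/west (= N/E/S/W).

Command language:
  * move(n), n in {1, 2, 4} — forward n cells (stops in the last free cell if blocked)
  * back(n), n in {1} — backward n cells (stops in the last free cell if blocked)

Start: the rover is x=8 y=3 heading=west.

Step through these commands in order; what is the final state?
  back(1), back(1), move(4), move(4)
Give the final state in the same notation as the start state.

t0: x=8 y=3 heading=west
step 1 (back(1)): x=9 y=3 heading=west
step 2 (back(1)): x=9 y=3 heading=west
step 3 (move(4)): x=7 y=3 heading=west
step 4 (move(4)): x=7 y=3 heading=west

x=7 y=3 heading=west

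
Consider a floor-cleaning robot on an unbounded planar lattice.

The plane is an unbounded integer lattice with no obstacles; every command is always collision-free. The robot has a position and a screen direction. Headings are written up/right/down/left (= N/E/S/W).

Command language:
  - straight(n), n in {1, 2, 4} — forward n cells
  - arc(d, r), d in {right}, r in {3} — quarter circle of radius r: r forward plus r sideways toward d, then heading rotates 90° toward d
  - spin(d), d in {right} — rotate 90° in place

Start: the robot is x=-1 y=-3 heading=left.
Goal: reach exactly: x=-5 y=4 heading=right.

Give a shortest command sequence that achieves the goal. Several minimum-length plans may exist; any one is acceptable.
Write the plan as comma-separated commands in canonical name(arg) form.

from: x=-1 y=-3 heading=left
step 1 (straight(1)): x=-2 y=-3 heading=left
step 2 (arc(right, 3)): x=-5 y=0 heading=up
step 3 (straight(4)): x=-5 y=4 heading=up
step 4 (spin(right)): x=-5 y=4 heading=right
minimal: 4 command(s), checked below 4.

straight(1), arc(right, 3), straight(4), spin(right)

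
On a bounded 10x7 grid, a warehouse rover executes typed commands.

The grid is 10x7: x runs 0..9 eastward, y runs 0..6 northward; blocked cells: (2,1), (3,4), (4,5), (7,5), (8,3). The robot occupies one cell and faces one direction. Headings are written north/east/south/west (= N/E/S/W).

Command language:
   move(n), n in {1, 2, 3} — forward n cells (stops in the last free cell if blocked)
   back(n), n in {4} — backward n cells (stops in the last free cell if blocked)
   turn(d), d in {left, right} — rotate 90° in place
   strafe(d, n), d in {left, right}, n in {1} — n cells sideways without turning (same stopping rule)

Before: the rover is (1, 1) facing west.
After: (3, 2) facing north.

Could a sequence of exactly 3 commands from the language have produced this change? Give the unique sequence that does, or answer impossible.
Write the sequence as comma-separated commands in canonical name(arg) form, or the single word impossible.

all 512 sequences checked — none match.

impossible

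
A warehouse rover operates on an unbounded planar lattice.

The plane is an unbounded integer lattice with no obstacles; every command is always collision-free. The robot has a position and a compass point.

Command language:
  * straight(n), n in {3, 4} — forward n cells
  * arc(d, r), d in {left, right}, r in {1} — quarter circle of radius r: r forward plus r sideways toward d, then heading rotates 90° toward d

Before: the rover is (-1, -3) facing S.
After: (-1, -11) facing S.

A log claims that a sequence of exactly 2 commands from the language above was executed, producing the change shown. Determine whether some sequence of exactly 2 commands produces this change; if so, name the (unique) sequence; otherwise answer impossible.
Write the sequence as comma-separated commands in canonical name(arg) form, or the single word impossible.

key: still facing S at the end — nothing in the sequence rotates
start: (-1, -3) facing S
t=1 straight(4) ⇒ (-1, -7) facing S
t=2 straight(4) ⇒ (-1, -11) facing S
no other 2-command option fits: unique.

straight(4), straight(4)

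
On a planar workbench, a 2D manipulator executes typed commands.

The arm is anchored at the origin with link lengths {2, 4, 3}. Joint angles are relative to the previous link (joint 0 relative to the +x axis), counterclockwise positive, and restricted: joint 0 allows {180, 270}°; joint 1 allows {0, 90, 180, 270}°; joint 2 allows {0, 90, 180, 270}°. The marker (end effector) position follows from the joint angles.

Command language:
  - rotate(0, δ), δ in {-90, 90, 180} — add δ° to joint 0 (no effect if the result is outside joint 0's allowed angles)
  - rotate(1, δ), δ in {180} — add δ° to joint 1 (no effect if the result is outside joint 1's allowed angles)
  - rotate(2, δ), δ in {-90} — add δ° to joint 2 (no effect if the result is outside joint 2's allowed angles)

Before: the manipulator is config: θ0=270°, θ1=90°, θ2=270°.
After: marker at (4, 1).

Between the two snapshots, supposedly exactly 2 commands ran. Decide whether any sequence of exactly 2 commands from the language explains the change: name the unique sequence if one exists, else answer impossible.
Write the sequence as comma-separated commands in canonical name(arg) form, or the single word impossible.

rotate(2, -90), rotate(2, -90)

start: config: θ0=270°, θ1=90°, θ2=270°
[1] after rotate(2, -90): config: θ0=270°, θ1=90°, θ2=180°
[2] after rotate(2, -90): config: θ0=270°, θ1=90°, θ2=90°
no rival 2-sequence matches.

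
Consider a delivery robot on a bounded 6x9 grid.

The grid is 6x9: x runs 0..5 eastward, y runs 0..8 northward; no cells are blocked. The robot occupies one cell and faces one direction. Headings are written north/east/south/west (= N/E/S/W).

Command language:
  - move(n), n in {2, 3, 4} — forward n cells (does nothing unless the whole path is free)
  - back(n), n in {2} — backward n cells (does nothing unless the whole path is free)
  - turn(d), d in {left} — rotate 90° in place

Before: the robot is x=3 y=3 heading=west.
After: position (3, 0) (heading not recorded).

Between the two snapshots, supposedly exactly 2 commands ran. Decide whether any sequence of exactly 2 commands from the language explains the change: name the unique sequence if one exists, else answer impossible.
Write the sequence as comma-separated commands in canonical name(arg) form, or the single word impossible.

key: order matters: swapping turn(left) and move(3) lands elsewhere
start: x=3 y=3 heading=west
t=1 turn(left) ⇒ x=3 y=3 heading=south
t=2 move(3) ⇒ x=3 y=0 heading=south
no other 2-command option fits: unique.

turn(left), move(3)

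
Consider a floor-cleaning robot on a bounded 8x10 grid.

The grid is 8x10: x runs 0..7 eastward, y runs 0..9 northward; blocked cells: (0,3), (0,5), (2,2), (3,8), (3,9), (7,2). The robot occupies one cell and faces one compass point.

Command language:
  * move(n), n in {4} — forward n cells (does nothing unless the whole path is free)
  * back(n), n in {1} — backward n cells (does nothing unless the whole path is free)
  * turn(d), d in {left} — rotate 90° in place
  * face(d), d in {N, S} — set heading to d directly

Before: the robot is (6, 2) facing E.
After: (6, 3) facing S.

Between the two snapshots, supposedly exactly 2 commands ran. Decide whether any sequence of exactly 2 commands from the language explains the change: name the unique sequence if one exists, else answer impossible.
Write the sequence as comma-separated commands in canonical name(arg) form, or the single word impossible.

key: running back(1) before face(S) would end elsewhere — order is forced
from: (6, 2) facing E
[1] after face(S): (6, 2) facing S
[2] after back(1): (6, 3) facing S
no other 2-command option fits: unique.

face(S), back(1)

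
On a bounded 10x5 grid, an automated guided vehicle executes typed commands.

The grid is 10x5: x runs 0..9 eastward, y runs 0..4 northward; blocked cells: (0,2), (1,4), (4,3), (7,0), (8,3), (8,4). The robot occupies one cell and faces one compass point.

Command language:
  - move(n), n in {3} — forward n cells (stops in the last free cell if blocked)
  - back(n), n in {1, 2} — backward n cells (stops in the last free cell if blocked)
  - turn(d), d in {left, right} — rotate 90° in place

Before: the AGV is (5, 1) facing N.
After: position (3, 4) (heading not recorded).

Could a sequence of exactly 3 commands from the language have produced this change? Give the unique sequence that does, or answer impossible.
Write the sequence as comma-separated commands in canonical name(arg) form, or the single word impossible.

key: order matters: swapping move(3) and back(2) lands elsewhere
from: (5, 1) facing N
step 1 (move(3)): (5, 4) facing N
step 2 (turn(right)): (5, 4) facing E
step 3 (back(2)): (3, 4) facing E
uniquely the one of 125 3-step routes that fits.

move(3), turn(right), back(2)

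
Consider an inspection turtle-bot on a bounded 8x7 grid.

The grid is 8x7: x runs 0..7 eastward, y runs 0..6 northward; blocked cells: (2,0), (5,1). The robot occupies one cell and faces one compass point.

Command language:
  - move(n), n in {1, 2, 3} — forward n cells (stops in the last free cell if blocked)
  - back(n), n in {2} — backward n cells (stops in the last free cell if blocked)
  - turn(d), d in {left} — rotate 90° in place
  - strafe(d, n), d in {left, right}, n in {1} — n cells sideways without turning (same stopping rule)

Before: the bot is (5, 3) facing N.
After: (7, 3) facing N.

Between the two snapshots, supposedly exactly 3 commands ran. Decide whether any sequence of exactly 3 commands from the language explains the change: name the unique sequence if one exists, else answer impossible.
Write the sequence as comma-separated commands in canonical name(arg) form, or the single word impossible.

strafe(right, 1), strafe(right, 1), strafe(right, 1)

key: the third strafe(right, 1) runs into the grid edge before its full distance
from: (5, 3) facing N
1. strafe(right, 1) → (6, 3) facing N
2. strafe(right, 1) → (7, 3) facing N
3. strafe(right, 1) → (7, 3) facing N
no other 3-command option fits: unique.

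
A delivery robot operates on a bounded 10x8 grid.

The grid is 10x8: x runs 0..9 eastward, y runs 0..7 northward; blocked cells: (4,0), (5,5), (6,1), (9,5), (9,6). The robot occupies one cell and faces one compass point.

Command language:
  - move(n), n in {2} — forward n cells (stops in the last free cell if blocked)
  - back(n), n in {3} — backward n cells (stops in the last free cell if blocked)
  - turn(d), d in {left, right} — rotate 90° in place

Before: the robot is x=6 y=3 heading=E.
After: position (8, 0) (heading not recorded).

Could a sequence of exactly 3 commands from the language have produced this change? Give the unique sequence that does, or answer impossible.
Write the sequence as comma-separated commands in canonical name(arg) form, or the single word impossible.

move(2), turn(left), back(3)

key: running back(3) before move(2) would end elsewhere — order is forced
from: x=6 y=3 heading=E
[1] after move(2): x=8 y=3 heading=E
[2] after turn(left): x=8 y=3 heading=N
[3] after back(3): x=8 y=0 heading=N
no rival 3-sequence matches.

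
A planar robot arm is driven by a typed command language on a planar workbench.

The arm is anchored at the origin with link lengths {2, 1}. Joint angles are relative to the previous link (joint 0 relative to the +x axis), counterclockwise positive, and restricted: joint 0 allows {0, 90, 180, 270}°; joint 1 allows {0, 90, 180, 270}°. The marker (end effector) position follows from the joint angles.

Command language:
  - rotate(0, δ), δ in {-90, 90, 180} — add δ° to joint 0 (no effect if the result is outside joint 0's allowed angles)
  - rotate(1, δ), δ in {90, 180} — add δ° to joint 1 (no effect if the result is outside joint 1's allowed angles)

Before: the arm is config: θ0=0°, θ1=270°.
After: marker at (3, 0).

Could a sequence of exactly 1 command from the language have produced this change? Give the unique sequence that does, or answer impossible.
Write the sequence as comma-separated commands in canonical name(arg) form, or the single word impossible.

rotate(1, 90)

start: config: θ0=0°, θ1=270°
[1] after rotate(1, 90): config: θ0=0°, θ1=0°
uniquely the one of 5 1-step routes that fits.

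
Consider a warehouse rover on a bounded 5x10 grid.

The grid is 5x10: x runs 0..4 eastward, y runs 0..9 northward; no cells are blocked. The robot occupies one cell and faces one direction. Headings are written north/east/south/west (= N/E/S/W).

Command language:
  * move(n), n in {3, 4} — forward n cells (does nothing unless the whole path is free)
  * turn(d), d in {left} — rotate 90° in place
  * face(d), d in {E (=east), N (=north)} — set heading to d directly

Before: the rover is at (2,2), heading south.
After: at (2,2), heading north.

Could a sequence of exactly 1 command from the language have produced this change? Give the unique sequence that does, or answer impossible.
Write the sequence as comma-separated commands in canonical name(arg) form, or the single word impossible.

face(N)

key: (2,2) unchanged — the single command moves nothing
from: at (2,2), heading south
1. face(N) → at (2,2), heading north
all 5 alternatives checked — unique.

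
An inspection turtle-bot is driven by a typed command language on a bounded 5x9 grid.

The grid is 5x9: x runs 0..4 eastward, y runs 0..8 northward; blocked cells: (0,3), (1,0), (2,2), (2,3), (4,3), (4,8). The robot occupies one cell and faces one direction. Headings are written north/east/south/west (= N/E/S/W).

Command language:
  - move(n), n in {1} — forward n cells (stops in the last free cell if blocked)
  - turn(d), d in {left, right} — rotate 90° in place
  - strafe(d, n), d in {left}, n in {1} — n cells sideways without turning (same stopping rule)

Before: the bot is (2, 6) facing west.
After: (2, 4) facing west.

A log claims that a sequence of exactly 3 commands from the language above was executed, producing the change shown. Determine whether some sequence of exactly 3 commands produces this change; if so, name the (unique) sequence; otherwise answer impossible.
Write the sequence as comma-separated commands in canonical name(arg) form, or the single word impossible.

key: the third strafe(left, 1) is stopped early by the blocked cell at (2,3)
start: (2, 6) facing west
step 1 (strafe(left, 1)): (2, 5) facing west
step 2 (strafe(left, 1)): (2, 4) facing west
step 3 (strafe(left, 1)): (2, 4) facing west
uniquely the one of 64 3-step routes that fits.

strafe(left, 1), strafe(left, 1), strafe(left, 1)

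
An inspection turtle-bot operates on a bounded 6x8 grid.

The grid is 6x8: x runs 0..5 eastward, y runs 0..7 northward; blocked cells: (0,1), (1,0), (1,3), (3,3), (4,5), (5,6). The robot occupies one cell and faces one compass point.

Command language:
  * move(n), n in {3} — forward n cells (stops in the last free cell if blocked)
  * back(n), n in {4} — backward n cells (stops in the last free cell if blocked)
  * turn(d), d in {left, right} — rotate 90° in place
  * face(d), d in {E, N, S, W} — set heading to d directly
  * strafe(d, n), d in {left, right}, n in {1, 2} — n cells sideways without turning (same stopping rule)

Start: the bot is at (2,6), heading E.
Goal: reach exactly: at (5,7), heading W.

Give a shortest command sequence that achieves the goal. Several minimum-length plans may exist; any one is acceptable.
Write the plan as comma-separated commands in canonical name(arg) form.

strafe(left, 2), move(3), face(W)

start: at (2,6), heading E
t=1 strafe(left, 2) ⇒ at (2,7), heading E
t=2 move(3) ⇒ at (5,7), heading E
t=3 face(W) ⇒ at (5,7), heading W
shorter routes all fall short; 3 is best.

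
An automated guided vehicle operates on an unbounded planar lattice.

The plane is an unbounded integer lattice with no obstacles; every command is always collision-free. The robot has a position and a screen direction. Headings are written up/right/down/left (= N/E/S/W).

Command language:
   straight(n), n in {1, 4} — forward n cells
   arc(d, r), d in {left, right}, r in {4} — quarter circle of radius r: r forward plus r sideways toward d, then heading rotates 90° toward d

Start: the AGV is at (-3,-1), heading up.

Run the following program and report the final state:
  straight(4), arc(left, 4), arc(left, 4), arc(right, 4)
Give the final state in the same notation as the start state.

at (-15,-1), heading left

begin: at (-3,-1), heading up
t=1 straight(4) ⇒ at (-3,3), heading up
t=2 arc(left, 4) ⇒ at (-7,7), heading left
t=3 arc(left, 4) ⇒ at (-11,3), heading down
t=4 arc(right, 4) ⇒ at (-15,-1), heading left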